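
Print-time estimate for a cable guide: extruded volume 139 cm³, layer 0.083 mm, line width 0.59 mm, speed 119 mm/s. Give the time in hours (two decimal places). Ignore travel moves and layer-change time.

6.63 hours

Bead cross-section: 0.083 × 0.59 → 0.04897 mm².
Toolpath length = 139 cm³ / 0.04897 mm² = 139000 / 0.04897 = 2838472.5 mm.
Time extruding = 2838472.5 / 119, so 23852.7 s.
In the requested units: 23852.7 s = 6.63 hours.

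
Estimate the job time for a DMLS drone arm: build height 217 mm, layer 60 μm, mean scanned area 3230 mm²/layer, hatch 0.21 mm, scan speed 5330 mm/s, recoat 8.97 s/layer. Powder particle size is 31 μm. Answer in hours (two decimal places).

11.91 hours

Layer count = ceil(217 / 0.06) = 3617.
Hatch length per layer = 3230 / 0.21, so 15381 mm.
Laser time per layer = 15381 / 5330, so 2.8857 s.
Per-layer time = 2.8857 + 8.97, so 11.8557 s.
3617 layers × 11.8557 s/layer = 42882.0669 s, i.e. 11.91 hours.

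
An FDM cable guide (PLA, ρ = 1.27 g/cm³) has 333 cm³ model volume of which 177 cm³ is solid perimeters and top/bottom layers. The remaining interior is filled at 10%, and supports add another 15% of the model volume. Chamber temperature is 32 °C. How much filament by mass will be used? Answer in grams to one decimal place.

Interior volume = 333 − 177 = 156 cm³.
Infill volume = 0.10 × 156, so 15.6 cm³.
Support: 0.15 × 333 → 49.95 cm³.
Deposited volume = 177 + 15.6 + 49.95, so 242.55 cm³.
Mass = 242.55 × 1.27, so 308.0385 g.

308.0 g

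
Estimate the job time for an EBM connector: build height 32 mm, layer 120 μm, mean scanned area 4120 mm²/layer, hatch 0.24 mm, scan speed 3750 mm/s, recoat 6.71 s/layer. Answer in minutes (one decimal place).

Layer count = ceil(32 / 0.12) = 267.
Per-layer scan distance: 4120 / 0.24 → 17166.7 mm.
Scan time per layer: 17166.7 / 3750 → 4.5778 s.
Layer cycle = 4.5778 + 6.71 = 11.2878 s.
267 layers × 11.2878 s/layer = 3013.8426 s, i.e. 50.2 minutes.

50.2 minutes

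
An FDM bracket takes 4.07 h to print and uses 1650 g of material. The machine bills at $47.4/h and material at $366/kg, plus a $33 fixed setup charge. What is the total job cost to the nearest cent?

Time charge = 47.4 × 4.07, so $192.918.
Feedstock cost = 366 × 1650/1000, so $603.90.
Total = 192.918 + 603.90 + 33 = 829.818 ≈ $829.82.

$829.82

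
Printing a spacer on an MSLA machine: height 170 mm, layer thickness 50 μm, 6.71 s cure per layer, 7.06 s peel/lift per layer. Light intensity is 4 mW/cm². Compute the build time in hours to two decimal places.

Layers = ⌈170/0.05⌉ = 3400.
Cycle time = 6.71 + 7.06, so 13.77 s.
Build time: 3400 × 13.77 s = 46818 s, i.e. 13.01 hours.

13.01 hours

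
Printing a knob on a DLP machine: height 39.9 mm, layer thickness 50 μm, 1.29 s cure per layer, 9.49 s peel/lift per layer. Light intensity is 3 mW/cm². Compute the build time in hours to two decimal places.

Layers = ⌈39.9/0.05⌉ = 798.
Cycle time = 1.29 + 9.49 = 10.78 s.
Build time: 798 × 10.78 s = 8602.44 s, i.e. 2.39 hours.

2.39 hours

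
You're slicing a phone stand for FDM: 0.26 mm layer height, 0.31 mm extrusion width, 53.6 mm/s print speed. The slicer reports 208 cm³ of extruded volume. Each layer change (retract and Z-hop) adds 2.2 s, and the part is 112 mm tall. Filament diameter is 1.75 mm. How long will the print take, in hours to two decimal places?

Bead cross-section = 0.26 × 0.31, so 0.0806 mm².
Toolpath length = 208 cm³ / 0.0806 mm² = 208000 / 0.0806 = 2580645.2 mm.
Print-move time = 2580645.2 / 53.6 = 48146.4 s.
Layers = ⌈112/0.26⌉ = 431.
Layer-change overhead = 431 × 2.2 = 948.2 s.
Total = 48146.4 + 948.2 = 49094.6 s = 13.64 hours.

13.64 hours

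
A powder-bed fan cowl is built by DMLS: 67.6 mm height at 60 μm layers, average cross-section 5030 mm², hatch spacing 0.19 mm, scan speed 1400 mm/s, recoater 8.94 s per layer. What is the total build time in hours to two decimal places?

Layers = ⌈67.6/0.06⌉ = 1127.
Scan path per layer = 5030 / 0.19, so 26473.7 mm.
Per-layer scan time = 26473.7 / 1400 = 18.9098 s.
Layer cycle = 18.9098 + 8.94, so 27.8498 s.
Total: 1127 × 27.8498 s = 31386.7246 s → 8.72 hours.

8.72 hours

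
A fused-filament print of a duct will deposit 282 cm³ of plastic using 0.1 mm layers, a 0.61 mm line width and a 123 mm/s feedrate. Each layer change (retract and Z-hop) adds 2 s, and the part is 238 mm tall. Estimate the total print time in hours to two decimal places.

11.76 hours

Bead cross-section = 0.1 × 0.61 = 0.061 mm².
Path length: 282000 mm³ / 0.061 mm² → 4622950.8 mm.
Print-move time: 4622950.8 / 123 → 37585 s.
Number of layers: 238 / 0.1 → 2380 (rounded up).
Non-print overhead: 2380 × 2 → 4760 s.
Altogether 37585 + 4760 = 42345 s, i.e. 11.76 hours.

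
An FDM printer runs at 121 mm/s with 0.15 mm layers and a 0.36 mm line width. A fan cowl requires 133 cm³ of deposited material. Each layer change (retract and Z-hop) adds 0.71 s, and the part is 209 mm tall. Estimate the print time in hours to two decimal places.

5.93 hours

Bead cross-section = 0.15 × 0.36 = 0.054 mm².
Toolpath length = 133 cm³ / 0.054 mm² = 133000 / 0.054 = 2462963 mm.
Print-move time = 2462963 / 121 = 20355.1 s.
Layer count = ceil(209 / 0.15) = 1394.
Z-hop total = 1394 × 0.71, so 989.74 s.
Total = 20355.1 + 989.74 = 21344.84 s = 5.93 hours.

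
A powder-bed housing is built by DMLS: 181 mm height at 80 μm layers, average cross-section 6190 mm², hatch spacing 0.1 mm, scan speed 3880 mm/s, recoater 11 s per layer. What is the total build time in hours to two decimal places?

Layers = ⌈181/0.08⌉ = 2263.
Per-layer scan distance: 6190 / 0.1 → 61900 mm.
Laser time per layer = 61900 / 3880, so 15.9536 s.
Per-layer time: 15.9536 + 11 → 26.9536 s.
Total: 2263 × 26.9536 s = 60995.9968 s → 16.94 hours.

16.94 hours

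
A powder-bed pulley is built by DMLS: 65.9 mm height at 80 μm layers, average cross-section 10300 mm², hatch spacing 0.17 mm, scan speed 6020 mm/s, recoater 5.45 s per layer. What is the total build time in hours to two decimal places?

Layers = ⌈65.9/0.08⌉ = 824.
Per-layer scan distance: 10300 / 0.17 → 60588.2 mm.
Scan time per layer: 60588.2 / 6020 → 10.0645 s.
Layer cycle: 10.0645 + 5.45 → 15.5145 s.
Total: 824 × 15.5145 s = 12783.948 s → 3.55 hours.

3.55 hours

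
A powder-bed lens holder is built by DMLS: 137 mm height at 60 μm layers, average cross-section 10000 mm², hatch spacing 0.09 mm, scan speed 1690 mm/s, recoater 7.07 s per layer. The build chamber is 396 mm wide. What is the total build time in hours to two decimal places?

Number of layers: 137 / 0.06 → 2284 (rounded up).
Scan path per layer = 10000 / 0.09 = 111111.1 mm.
Per-layer scan time: 111111.1 / 1690 → 65.7462 s.
Layer cycle: 65.7462 + 7.07 → 72.8162 s.
Build time = 2284 × 72.8162 = 166312.2008 s = 46.20 hours.

46.20 hours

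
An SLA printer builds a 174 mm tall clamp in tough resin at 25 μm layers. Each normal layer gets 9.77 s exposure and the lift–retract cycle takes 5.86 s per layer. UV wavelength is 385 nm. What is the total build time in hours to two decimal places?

30.22 hours

Layer count = ceil(174 / 0.025) = 6960.
Each layer takes = 9.77 + 5.86 = 15.63 s.
Total = 6960 × 15.63 = 108784.8 s = 30.22 hours.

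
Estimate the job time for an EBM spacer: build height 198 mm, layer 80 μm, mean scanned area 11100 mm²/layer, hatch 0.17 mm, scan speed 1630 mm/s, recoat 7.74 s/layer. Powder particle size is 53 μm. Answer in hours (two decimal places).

Number of layers: 198 / 0.08 → 2475 (rounded up).
Per-layer scan distance: 11100 / 0.17 → 65294.1 mm.
Scan time per layer = 65294.1 / 1630, so 40.0577 s.
Layer cycle = 40.0577 + 7.74 = 47.7977 s.
Total: 2475 × 47.7977 s = 118299.3075 s → 32.86 hours.

32.86 hours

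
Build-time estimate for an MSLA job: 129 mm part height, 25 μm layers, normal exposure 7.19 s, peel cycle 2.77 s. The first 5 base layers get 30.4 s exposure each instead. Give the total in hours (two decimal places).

14.31 hours

Number of layers: 129 / 0.025 → 5160 (rounded up).
Bottom layers = 5 × (30.4 + 2.77) = 165.85 s.
Normal layers: 5155 × (7.19 + 2.77) → 51343.8 s.
Total = 165.85 + 51343.8 = 51509.65 s = 14.31 hours.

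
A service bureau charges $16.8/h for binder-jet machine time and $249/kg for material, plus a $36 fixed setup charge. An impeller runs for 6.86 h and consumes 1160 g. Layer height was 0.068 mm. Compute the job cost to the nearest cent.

Machine cost: 16.8 × 6.86 → $115.248.
Material cost: 249 × 1160/1000 → $288.84.
Adding setup: 115.248 + 288.84 + 36 → 440.088 ≈ $440.09.

$440.09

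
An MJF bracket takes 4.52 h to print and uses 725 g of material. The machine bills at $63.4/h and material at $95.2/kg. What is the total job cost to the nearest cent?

Time charge: 63.4 × 4.52 → $286.568.
Material cost: 95.2 × 725/1000 → $69.02.
Total = 286.568 + 69.02 = 355.588 ≈ $355.59.

$355.59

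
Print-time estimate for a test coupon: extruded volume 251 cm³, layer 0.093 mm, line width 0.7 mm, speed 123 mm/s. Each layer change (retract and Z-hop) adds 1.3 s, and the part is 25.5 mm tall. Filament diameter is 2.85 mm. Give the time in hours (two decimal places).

8.81 hours

Bead cross-section = 0.093 × 0.7, so 0.0651 mm².
Toolpath length = 251 cm³ / 0.0651 mm² = 251000 / 0.0651 = 3855606.8 mm.
Time extruding = 3855606.8 / 123, so 31346.4 s.
Layers = ⌈25.5/0.093⌉ = 275.
Layer-change overhead = 275 × 1.3, so 357.5 s.
Altogether 31346.4 + 357.5 = 31703.9 s, i.e. 8.81 hours.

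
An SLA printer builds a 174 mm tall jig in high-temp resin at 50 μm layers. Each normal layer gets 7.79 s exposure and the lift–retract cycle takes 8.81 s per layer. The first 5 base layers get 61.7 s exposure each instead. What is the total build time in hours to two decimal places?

Layers = ⌈174/0.05⌉ = 3480.
Bottom layers: 5 × (61.7 + 8.81) → 352.55 s.
Remaining layers = 3475 × (7.79 + 8.81) = 57685 s.
Total = 352.55 + 57685 = 58037.55 s = 16.12 hours.

16.12 hours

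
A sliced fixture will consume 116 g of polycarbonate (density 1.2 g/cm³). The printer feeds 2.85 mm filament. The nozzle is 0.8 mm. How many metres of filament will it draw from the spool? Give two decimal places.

15.15 m

Extruded volume: 116/1.2 = 96.6667 cm³ (96666.7 mm³).
A = π r² = π × 1.425² = 6.3794 mm².
L = V/A = 96666.7/6.3794 = 15152.95 mm → 15.15 m.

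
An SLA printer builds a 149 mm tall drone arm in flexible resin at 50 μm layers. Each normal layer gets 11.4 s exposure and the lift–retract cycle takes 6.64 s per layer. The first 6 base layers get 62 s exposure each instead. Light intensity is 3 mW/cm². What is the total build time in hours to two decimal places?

Layer count = ceil(149 / 0.05) = 2980.
Base layers = 6 × (62 + 6.64) = 411.84 s.
Regular layers = 2974 × (11.4 + 6.64) = 53650.96 s.
Sum: 411.84 + 53650.96 = 54062.8 s → 15.02 hours.

15.02 hours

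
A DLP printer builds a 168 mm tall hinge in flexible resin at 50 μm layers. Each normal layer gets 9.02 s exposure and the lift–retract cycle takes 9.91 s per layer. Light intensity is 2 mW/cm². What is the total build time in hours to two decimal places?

Layer count = ceil(168 / 0.05) = 3360.
Per-layer time = 9.02 + 9.91, so 18.93 s.
Build time: 3360 × 18.93 s = 63604.8 s, i.e. 17.67 hours.

17.67 hours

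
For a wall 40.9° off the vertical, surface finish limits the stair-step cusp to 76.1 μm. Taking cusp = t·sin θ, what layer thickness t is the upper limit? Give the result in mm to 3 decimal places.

0.116 mm

t = h_c / sin θ = 0.0761 / 0.6547 = 0.116 mm.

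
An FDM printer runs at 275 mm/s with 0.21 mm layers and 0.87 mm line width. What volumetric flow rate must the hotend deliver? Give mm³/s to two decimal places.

50.24

A = 0.21 × 0.87 = 0.1827 mm².
Volumetric flow = 275 × 0.1827 = 50.24 mm³/s.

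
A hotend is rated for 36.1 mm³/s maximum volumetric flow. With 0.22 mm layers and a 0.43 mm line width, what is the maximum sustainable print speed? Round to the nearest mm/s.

A = 0.22 × 0.43, so 0.0946 mm².
v_max = Q/A = 36.1/0.0946 = 381.61 mm/s → 382 mm/s.

382 mm/s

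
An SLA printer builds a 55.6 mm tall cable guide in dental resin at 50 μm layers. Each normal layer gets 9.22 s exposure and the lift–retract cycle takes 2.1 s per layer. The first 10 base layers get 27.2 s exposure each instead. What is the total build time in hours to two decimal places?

3.55 hours

Layers = ⌈55.6/0.05⌉ = 1112.
Burn-in layers: 10 × (27.2 + 2.1) → 293 s.
Remaining layers: 1102 × (9.22 + 2.1) → 12474.64 s.
Total = 293 + 12474.64 = 12767.64 s = 3.55 hours.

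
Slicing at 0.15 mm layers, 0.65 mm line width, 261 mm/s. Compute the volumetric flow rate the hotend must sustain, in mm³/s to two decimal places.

25.45

A = 0.15 × 0.65 = 0.0975 mm².
Volumetric flow = 261 × 0.0975 = 25.45 mm³/s.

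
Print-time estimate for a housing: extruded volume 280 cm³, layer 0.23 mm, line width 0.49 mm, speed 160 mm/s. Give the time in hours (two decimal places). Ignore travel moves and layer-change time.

Bead cross-section = 0.23 × 0.49, so 0.1127 mm².
Toolpath length = 280 cm³ / 0.1127 mm² = 280000 / 0.1127 = 2484472 mm.
Time extruding = 2484472 / 160 = 15528 s.
That's 15528 s → 4.31 hours.

4.31 hours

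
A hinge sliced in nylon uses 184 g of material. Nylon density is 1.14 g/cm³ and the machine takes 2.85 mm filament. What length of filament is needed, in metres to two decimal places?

25.30 m

Extruded volume: 184/1.14 = 161.4035 cm³ (161403.5 mm³).
Filament cross-section = π × (2.85/2)² = 6.3794 mm².
Length = 161403.5 / 6.3794 = 25300.73 mm = 25.30 m.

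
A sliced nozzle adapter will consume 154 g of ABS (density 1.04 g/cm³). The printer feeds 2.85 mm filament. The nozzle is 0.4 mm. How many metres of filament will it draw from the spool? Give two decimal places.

Volume = 154 g / 1.04 g·cm⁻³ = 148.0769 cm³ = 148076.9 mm³.
Cross-section of 2.85 mm filament: π·(2.85/2)² = 6.3794 mm².
Length = 148076.9 / 6.3794 = 23211.73 mm = 23.21 m.

23.21 m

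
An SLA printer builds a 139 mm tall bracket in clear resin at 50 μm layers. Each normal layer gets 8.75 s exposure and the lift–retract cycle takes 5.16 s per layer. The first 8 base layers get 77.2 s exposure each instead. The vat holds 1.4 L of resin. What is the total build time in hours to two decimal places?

10.89 hours

Number of layers: 139 / 0.05 → 2780 (rounded up).
Base layers: 8 × (77.2 + 5.16) → 658.88 s.
Regular layers: 2772 × (8.75 + 5.16) → 38558.52 s.
Total = 658.88 + 38558.52 = 39217.4 s = 10.89 hours.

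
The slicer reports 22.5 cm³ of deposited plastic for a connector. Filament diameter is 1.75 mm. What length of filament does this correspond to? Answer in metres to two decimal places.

Cross-section of 1.75 mm filament: π·(1.75/2)² = 2.4053 mm².
Length = 22.5 cm³ / 2.4053 mm² = 22500 / 2.4053 = 9354.34 mm = 9.35 m.

9.35 m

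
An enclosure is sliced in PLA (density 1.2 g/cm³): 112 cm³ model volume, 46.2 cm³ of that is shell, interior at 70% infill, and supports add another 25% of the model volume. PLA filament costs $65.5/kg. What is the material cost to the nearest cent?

$9.45

Infill region = 112 − 46.2 = 65.8 cm³.
Infill deposited = 0.70 × 65.8 = 46.06 cm³.
Support = 0.25 × 112 = 28 cm³.
Total extruded: 46.2 + 46.06 + 28 → 120.26 cm³.
Mass = 120.26 × 1.2, so 144.312 g.
At $65.5/kg: 144.312/1000 × 65.5 = $9.45.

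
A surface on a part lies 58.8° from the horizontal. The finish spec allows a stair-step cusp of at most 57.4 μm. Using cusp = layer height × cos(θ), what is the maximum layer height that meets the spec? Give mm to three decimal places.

Layer height = cusp / cos(58.8°) = 0.0574 / 0.5180 = 0.111 mm.

0.111 mm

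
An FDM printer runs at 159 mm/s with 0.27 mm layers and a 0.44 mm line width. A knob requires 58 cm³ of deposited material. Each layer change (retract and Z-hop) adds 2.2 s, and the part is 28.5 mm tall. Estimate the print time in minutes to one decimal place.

55.1 minutes

Bead cross-section: 0.27 × 0.44 → 0.1188 mm².
Path length: 58000 mm³ / 0.1188 mm² → 488215.5 mm.
Time extruding = 488215.5 / 159 = 3070.5 s.
Layers = ⌈28.5/0.27⌉ = 106.
Layer-change overhead = 106 × 2.2 = 233.2 s.
Total = 3070.5 + 233.2 = 3303.7 s = 55.1 minutes.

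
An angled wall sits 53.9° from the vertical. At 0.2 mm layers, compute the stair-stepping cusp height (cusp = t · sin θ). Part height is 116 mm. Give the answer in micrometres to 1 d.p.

sin(53.9°) = 0.8080, so cusp = 0.2 × 0.8080 = 0.1616 mm → 161.6 μm.

161.6 μm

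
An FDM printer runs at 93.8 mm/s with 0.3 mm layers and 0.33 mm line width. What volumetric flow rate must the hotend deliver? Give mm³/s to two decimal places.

Extrusion cross-section = 0.3 × 0.33, so 0.099 mm².
Volumetric flow = 93.8 × 0.099 = 9.29 mm³/s.

9.29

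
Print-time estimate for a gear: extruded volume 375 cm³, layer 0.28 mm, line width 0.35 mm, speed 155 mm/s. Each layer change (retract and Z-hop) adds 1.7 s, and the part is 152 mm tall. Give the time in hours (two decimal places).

7.11 hours

Extrusion cross-section: 0.28 × 0.35 → 0.098 mm².
Total extruded path = 375000/0.098 = 3826530.6 mm.
Extrusion time = 3826530.6 / 155, so 24687.3 s.
Layer count = ceil(152 / 0.28) = 543.
Non-print overhead: 543 × 1.7 → 923.1 s.
Altogether 24687.3 + 923.1 = 25610.4 s, i.e. 7.11 hours.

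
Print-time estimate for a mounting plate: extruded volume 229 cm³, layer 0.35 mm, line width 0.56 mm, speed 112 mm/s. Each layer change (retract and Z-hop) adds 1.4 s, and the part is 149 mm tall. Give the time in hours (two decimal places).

Line area: 0.35 × 0.56 → 0.196 mm².
Total extruded path = 229000/0.196 = 1168367.3 mm.
Time extruding: 1168367.3 / 112 → 10431.9 s.
Number of layers: 149 / 0.35 → 426 (rounded up).
Non-print overhead: 426 × 1.4 → 596.4 s.
Total = 10431.9 + 596.4 = 11028.3 s = 3.06 hours.

3.06 hours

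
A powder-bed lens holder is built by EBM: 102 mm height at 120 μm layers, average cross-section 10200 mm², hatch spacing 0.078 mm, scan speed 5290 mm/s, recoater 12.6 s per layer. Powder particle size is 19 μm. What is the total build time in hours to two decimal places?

8.81 hours

Layers = ⌈102/0.12⌉ = 850.
Hatch length per layer = 10200 / 0.078 = 130769.2 mm.
Scan time per layer: 130769.2 / 5290 → 24.7201 s.
Time per layer = 24.7201 + 12.6 = 37.3201 s.
850 layers × 37.3201 s/layer = 31722.085 s, i.e. 8.81 hours.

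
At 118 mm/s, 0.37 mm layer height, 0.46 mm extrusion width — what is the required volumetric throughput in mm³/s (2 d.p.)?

A = 0.37 × 0.46, so 0.1702 mm².
Q = v·A = 118 × 0.1702 = 20.08 mm³/s.

20.08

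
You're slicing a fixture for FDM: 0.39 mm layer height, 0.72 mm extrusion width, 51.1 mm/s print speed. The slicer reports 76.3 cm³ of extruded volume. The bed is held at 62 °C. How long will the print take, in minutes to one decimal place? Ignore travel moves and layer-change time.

88.6 minutes

Extrusion cross-section = 0.39 × 0.72 = 0.2808 mm².
Path length: 76300 mm³ / 0.2808 mm² → 271723.6 mm.
Time extruding = 271723.6 / 51.1 = 5317.5 s.
Converting: 5317.5 s = 88.6 minutes.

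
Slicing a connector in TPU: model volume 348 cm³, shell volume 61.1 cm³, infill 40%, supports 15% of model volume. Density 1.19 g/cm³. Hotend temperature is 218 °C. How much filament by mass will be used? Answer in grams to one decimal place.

Volume inside the shell = 348 − 61.1 = 286.9 cm³.
Infill deposited = 0.40 × 286.9, so 114.76 cm³.
Support: 0.15 × 348 → 52.2 cm³.
Deposited volume = 61.1 + 114.76 + 52.2, so 228.06 cm³.
Mass = 228.06 × 1.19 = 271.3914 g.

271.4 g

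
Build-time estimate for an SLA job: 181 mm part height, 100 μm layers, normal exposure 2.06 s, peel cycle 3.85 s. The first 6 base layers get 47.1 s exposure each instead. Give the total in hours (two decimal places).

Layers = ⌈181/0.1⌉ = 1810.
Base layers = 6 × (47.1 + 3.85), so 305.7 s.
Remaining layers = 1804 × (2.06 + 3.85), so 10661.64 s.
Sum: 305.7 + 10661.64 = 10967.34 s → 3.05 hours.

3.05 hours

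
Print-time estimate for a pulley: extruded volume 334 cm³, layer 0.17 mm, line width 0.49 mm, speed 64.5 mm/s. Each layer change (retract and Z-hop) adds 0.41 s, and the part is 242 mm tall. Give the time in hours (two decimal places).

17.43 hours

Bead cross-section = 0.17 × 0.49 = 0.0833 mm².
Toolpath length = 334 cm³ / 0.0833 mm² = 334000 / 0.0833 = 4009603.8 mm.
Print-move time = 4009603.8 / 64.5 = 62164.4 s.
Layers = ⌈242/0.17⌉ = 1424.
Non-print overhead: 1424 × 0.41 → 583.84 s.
Altogether 62164.4 + 583.84 = 62748.24 s, i.e. 17.43 hours.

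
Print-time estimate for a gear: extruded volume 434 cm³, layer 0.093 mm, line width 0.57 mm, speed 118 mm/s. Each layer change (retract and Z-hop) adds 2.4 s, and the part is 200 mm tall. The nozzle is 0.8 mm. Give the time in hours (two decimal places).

20.71 hours

Bead cross-section = 0.093 × 0.57 = 0.05301 mm².
Path length: 434000 mm³ / 0.05301 mm² → 8187134.5 mm.
Time extruding = 8187134.5 / 118, so 69382.5 s.
Layers = ⌈200/0.093⌉ = 2151.
Z-hop total = 2151 × 2.4 = 5162.4 s.
Total = 69382.5 + 5162.4 = 74544.9 s = 20.71 hours.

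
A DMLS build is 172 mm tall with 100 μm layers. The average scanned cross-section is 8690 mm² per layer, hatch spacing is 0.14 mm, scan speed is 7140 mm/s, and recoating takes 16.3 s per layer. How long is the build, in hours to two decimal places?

11.94 hours

Layers = ⌈172/0.1⌉ = 1720.
Scan path per layer: 8690 / 0.14 → 62071.4 mm.
Laser time per layer = 62071.4 / 7140 = 8.6935 s.
Time per layer = 8.6935 + 16.3, so 24.9935 s.
Build time = 1720 × 24.9935 = 42988.82 s = 11.94 hours.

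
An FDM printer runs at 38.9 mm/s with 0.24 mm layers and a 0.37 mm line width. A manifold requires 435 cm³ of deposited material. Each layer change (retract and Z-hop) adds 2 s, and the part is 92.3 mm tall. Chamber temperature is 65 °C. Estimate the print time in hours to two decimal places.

Bead cross-section = 0.24 × 0.37, so 0.0888 mm².
Path length: 435000 mm³ / 0.0888 mm² → 4898648.6 mm.
Extrusion time = 4898648.6 / 38.9, so 125929.3 s.
Layer count = ceil(92.3 / 0.24) = 385.
Non-print overhead = 385 × 2 = 770 s.
Total = 125929.3 + 770 = 126699.3 s = 35.19 hours.

35.19 hours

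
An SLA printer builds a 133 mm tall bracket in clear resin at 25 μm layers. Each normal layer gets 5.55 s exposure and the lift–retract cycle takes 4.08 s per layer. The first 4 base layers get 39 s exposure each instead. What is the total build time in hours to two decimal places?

14.27 hours

Layer count = ceil(133 / 0.025) = 5320.
Base layers = 4 × (39 + 4.08) = 172.32 s.
Remaining layers = 5316 × (5.55 + 4.08), so 51193.08 s.
Sum: 172.32 + 51193.08 = 51365.4 s → 14.27 hours.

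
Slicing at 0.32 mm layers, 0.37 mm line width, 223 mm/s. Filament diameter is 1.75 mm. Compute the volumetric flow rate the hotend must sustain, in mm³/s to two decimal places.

26.40

Bead cross-section = 0.32 × 0.37, so 0.1184 mm².
Volumetric flow = 223 × 0.1184 = 26.40 mm³/s.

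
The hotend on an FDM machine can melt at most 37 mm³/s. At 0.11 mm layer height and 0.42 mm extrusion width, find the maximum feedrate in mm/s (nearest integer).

Extrusion cross-section = 0.11 × 0.42 = 0.0462 mm².
Max speed = 37 / 0.0462 = 800.87 ≈ 801 mm/s.

801 mm/s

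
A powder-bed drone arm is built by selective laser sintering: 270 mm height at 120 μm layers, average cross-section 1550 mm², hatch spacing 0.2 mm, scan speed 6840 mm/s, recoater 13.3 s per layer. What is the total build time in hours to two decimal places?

Layers = ⌈270/0.12⌉ = 2250.
Hatch length per layer = 1550 / 0.2 = 7750 mm.
Per-layer scan time: 7750 / 6840 → 1.133 s.
Time per layer = 1.133 + 13.3, so 14.433 s.
2250 layers × 14.433 s/layer = 32474.25 s, i.e. 9.02 hours.

9.02 hours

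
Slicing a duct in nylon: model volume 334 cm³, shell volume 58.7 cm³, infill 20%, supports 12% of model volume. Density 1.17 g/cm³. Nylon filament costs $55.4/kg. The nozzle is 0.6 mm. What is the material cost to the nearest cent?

Interior volume: 334 − 58.7 → 275.3 cm³.
Deposited infill = 0.20 × 275.3 = 55.06 cm³.
Support = 0.12 × 334 = 40.08 cm³.
Total extruded = 58.7 + 55.06 + 40.08, so 153.84 cm³.
Mass = 153.84 × 1.17, so 179.9928 g.
Cost = 179.9928 g / 1000 × $55.4/kg = $9.97.

$9.97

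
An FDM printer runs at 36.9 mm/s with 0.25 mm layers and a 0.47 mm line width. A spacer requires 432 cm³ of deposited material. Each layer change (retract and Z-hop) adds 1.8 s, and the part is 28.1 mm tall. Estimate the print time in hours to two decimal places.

27.73 hours

Bead cross-section: 0.25 × 0.47 → 0.1175 mm².
Toolpath length = 432 cm³ / 0.1175 mm² = 432000 / 0.1175 = 3676595.7 mm.
Time extruding: 3676595.7 / 36.9 → 99636.7 s.
Layers = ⌈28.1/0.25⌉ = 113.
Layer-change overhead = 113 × 1.8, so 203.4 s.
Total = 99636.7 + 203.4 = 99840.1 s = 27.73 hours.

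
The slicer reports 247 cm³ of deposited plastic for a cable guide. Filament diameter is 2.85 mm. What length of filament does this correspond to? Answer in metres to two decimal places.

A = π r² = π × 1.425² = 6.3794 mm².
L = 247000 mm³ / 6.3794 mm² = 38718.37 mm, i.e. 38.72 m.

38.72 m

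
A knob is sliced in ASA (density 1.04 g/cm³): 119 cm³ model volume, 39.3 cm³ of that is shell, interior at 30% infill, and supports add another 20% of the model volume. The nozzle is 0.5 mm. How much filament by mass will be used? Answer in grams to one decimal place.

90.5 g

Infill region = 119 − 39.3, so 79.7 cm³.
Infill volume = 0.30 × 79.7 = 23.91 cm³.
Support: 0.20 × 119 → 23.8 cm³.
Total extruded: 39.3 + 23.91 + 23.8 → 87.01 cm³.
Mass = 87.01 × 1.04, so 90.4904 g.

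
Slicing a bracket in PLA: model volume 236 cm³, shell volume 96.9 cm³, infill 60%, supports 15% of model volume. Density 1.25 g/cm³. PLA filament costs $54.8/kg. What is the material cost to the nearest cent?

Interior volume = 236 − 96.9, so 139.1 cm³.
Infill volume = 0.60 × 139.1 = 83.46 cm³.
Support = 0.15 × 236 = 35.4 cm³.
Total extruded: 96.9 + 83.46 + 35.4 → 215.76 cm³.
Mass = 215.76 × 1.25, so 269.7 g.
Cost = 269.7 g / 1000 × $54.8/kg = $14.78.

$14.78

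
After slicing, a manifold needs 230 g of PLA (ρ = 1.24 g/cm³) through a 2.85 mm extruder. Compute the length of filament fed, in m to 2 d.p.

Volume = 230 g / 1.24 g·cm⁻³ = 185.4839 cm³ = 185483.9 mm³.
Filament cross-section = π × (2.85/2)² = 6.3794 mm².
Length = 185483.9 / 6.3794 = 29075.45 mm = 29.08 m.

29.08 m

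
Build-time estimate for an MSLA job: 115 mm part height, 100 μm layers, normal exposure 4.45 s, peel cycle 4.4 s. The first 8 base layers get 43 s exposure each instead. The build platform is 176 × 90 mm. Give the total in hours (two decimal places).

Layers = ⌈115/0.1⌉ = 1150.
Bottom layers: 8 × (43 + 4.4) → 379.2 s.
Regular layers: 1142 × (4.45 + 4.4) → 10106.7 s.
Total = 379.2 + 10106.7 = 10485.9 s = 2.91 hours.

2.91 hours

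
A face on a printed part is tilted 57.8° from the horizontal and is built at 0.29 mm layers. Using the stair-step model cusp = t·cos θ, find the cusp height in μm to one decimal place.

154.5 μm

Cusp = layer height × cos(57.8°) = 0.29 × 0.5329 = 0.154541 mm = 154.5 μm.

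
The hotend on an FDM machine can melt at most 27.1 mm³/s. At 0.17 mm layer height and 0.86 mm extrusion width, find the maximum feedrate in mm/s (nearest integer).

185 mm/s

Bead cross-section = 0.17 × 0.86 = 0.1462 mm².
v_max = Q/A = 27.1/0.1462 = 185.36 mm/s → 185 mm/s.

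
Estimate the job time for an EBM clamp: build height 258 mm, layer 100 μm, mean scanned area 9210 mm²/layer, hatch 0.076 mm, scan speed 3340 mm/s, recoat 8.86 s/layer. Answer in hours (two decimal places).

32.35 hours

Layer count = ceil(258 / 0.1) = 2580.
Scan path per layer = 9210 / 0.076, so 121184.2 mm.
Scan time per layer = 121184.2 / 3340, so 36.2827 s.
Time per layer: 36.2827 + 8.86 → 45.1427 s.
Build time = 2580 × 45.1427 = 116468.166 s = 32.35 hours.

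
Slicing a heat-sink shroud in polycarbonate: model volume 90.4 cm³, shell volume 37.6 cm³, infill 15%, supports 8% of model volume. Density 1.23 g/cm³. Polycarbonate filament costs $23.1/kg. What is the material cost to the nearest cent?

Interior volume: 90.4 − 37.6 → 52.8 cm³.
Infill volume = 0.15 × 52.8, so 7.92 cm³.
Support = 0.08 × 90.4, so 7.232 cm³.
Total extruded = 37.6 + 7.92 + 7.232, so 52.752 cm³.
Mass = 52.752 × 1.23, so 64.88496 g.
Cost = 64.88496 g / 1000 × $23.1/kg = $1.50.

$1.50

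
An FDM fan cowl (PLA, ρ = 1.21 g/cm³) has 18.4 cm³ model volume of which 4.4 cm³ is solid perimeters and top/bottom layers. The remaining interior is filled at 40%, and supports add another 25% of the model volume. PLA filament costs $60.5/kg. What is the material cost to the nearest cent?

$1.07

Infill region: 18.4 − 4.4 → 14 cm³.
Deposited infill = 0.40 × 14, so 5.6 cm³.
Support = 0.25 × 18.4, so 4.6 cm³.
Total printed volume: 4.4 + 5.6 + 4.6 → 14.6 cm³.
Mass = 14.6 × 1.21, so 17.666 g.
Cost = 17.666 g / 1000 × $60.5/kg = $1.07.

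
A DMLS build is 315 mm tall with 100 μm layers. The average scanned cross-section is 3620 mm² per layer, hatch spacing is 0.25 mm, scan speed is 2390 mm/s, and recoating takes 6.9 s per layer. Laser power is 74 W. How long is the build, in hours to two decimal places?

Number of layers: 315 / 0.1 → 3150 (rounded up).
Per-layer scan distance = 3620 / 0.25, so 14480 mm.
Per-layer scan time: 14480 / 2390 → 6.0586 s.
Time per layer = 6.0586 + 6.9, so 12.9586 s.
3150 layers × 12.9586 s/layer = 40819.59 s, i.e. 11.34 hours.

11.34 hours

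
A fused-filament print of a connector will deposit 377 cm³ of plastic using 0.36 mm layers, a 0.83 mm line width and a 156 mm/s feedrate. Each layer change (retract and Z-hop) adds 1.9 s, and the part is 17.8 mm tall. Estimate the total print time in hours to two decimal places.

Bead cross-section: 0.36 × 0.83 → 0.2988 mm².
Toolpath length = 377 cm³ / 0.2988 mm² = 377000 / 0.2988 = 1261713.5 mm.
Time extruding: 1261713.5 / 156 → 8087.9 s.
Layer count = ceil(17.8 / 0.36) = 50.
Z-hop total = 50 × 1.9 = 95 s.
Altogether 8087.9 + 95 = 8182.9 s, i.e. 2.27 hours.

2.27 hours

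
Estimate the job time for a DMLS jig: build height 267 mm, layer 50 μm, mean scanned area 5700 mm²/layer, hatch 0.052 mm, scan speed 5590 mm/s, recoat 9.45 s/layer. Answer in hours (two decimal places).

Layer count = ceil(267 / 0.05) = 5340.
Hatch length per layer: 5700 / 0.052 → 109615.4 mm.
Laser time per layer: 109615.4 / 5590 → 19.6092 s.
Per-layer time: 19.6092 + 9.45 → 29.0592 s.
5340 layers × 29.0592 s/layer = 155176.128 s, i.e. 43.10 hours.

43.10 hours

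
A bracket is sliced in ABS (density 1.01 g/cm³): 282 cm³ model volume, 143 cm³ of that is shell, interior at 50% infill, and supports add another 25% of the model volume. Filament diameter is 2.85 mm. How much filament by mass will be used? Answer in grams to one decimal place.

Volume inside the shell = 282 − 143, so 139 cm³.
Deposited infill = 0.50 × 139 = 69.5 cm³.
Support = 0.25 × 282 = 70.5 cm³.
Deposited volume = 143 + 69.5 + 70.5, so 283 cm³.
Mass: 283 × 1.01 → 285.83 g.

285.8 g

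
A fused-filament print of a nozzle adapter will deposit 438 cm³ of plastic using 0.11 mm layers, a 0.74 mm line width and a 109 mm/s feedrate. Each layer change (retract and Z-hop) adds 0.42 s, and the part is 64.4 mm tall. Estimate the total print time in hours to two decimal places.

13.78 hours

Line area = 0.11 × 0.74, so 0.0814 mm².
Toolpath length = 438 cm³ / 0.0814 mm² = 438000 / 0.0814 = 5380835.4 mm.
Time extruding = 5380835.4 / 109 = 49365.5 s.
Layers = ⌈64.4/0.11⌉ = 586.
Layer-change overhead: 586 × 0.42 → 246.12 s.
Total = 49365.5 + 246.12 = 49611.62 s = 13.78 hours.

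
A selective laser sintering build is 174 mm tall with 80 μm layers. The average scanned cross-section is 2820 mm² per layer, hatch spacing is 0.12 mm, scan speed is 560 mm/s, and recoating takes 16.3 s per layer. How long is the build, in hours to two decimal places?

35.20 hours

Layer count = ceil(174 / 0.08) = 2175.
Scan path per layer: 2820 / 0.12 → 23500 mm.
Per-layer scan time = 23500 / 560, so 41.9643 s.
Layer cycle: 41.9643 + 16.3 → 58.2643 s.
Build time = 2175 × 58.2643 = 126724.8525 s = 35.20 hours.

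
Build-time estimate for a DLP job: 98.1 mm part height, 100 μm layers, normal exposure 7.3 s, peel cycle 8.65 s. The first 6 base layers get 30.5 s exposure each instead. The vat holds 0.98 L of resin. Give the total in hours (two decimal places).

4.39 hours

Number of layers: 98.1 / 0.1 → 981 (rounded up).
Burn-in layers = 6 × (30.5 + 8.65), so 234.9 s.
Normal layers = 975 × (7.3 + 8.65) = 15551.25 s.
Sum: 234.9 + 15551.25 = 15786.15 s → 4.39 hours.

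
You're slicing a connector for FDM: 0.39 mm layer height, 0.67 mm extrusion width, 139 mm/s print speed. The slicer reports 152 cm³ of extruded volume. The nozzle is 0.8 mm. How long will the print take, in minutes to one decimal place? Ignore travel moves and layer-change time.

Bead cross-section = 0.39 × 0.67 = 0.2613 mm².
Path length: 152000 mm³ / 0.2613 mm² → 581706.9 mm.
Time extruding = 581706.9 / 139 = 4184.9 s.
Converting: 4184.9 s = 69.7 minutes.

69.7 minutes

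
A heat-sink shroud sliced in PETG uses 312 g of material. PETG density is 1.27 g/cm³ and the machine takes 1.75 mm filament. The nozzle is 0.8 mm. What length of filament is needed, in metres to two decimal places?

102.14 m

Volume = 312 g / 1.27 g·cm⁻³ = 245.6693 cm³ = 245669.3 mm³.
A = π r² = π × 0.875² = 2.4053 mm².
L = V/A = 245669.3/2.4053 = 102136.66 mm → 102.14 m.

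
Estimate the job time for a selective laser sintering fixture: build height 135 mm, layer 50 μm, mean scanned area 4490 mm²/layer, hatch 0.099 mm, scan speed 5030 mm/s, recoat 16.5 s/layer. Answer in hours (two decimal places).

19.14 hours

Number of layers: 135 / 0.05 → 2700 (rounded up).
Per-layer scan distance: 4490 / 0.099 → 45353.5 mm.
Per-layer scan time: 45353.5 / 5030 → 9.0166 s.
Per-layer time: 9.0166 + 16.5 → 25.5166 s.
2700 layers × 25.5166 s/layer = 68894.82 s, i.e. 19.14 hours.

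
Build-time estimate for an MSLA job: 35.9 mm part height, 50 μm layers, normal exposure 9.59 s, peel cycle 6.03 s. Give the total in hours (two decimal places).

Layer count = ceil(35.9 / 0.05) = 718.
Cycle time = 9.59 + 6.03 = 15.62 s.
Total = 718 × 15.62 = 11215.16 s = 3.12 hours.

3.12 hours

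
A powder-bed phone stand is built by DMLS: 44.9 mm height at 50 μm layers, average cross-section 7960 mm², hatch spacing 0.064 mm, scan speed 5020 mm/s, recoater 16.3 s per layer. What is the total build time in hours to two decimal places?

10.25 hours

Layers = ⌈44.9/0.05⌉ = 898.
Per-layer scan distance: 7960 / 0.064 → 124375 mm.
Scan time per layer = 124375 / 5020, so 24.7759 s.
Per-layer time: 24.7759 + 16.3 → 41.0759 s.
Total: 898 × 41.0759 s = 36886.1582 s → 10.25 hours.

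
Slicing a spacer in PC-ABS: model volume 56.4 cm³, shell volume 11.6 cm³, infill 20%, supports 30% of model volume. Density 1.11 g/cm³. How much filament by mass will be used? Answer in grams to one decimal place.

41.6 g

Interior volume: 56.4 − 11.6 → 44.8 cm³.
Deposited infill: 0.20 × 44.8 → 8.96 cm³.
Support: 0.30 × 56.4 → 16.92 cm³.
Deposited volume: 11.6 + 8.96 + 16.92 → 37.48 cm³.
Mass = 37.48 × 1.11 = 41.6028 g.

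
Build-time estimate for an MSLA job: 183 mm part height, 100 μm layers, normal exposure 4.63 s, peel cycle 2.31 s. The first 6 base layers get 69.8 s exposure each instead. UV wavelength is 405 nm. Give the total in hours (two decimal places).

3.64 hours

Layers = ⌈183/0.1⌉ = 1830.
Burn-in layers = 6 × (69.8 + 2.31), so 432.66 s.
Regular layers: 1824 × (4.63 + 2.31) → 12658.56 s.
Sum: 432.66 + 12658.56 = 13091.22 s → 3.64 hours.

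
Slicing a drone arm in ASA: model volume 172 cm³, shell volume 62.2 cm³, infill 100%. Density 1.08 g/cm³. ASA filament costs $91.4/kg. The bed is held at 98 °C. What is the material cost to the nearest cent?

Interior volume = 172 − 62.2, so 109.8 cm³.
Deposited infill = 1.00 × 109.8 = 109.8 cm³.
Total printed volume: 62.2 + 109.8 → 172 cm³.
Mass = 172 × 1.08 = 185.76 g.
At $91.4/kg: 185.76/1000 × 91.4 = $16.98.

$16.98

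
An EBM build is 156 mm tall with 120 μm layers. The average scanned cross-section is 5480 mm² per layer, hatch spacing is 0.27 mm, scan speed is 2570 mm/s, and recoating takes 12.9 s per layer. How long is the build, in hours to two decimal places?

Layer count = ceil(156 / 0.12) = 1300.
Hatch length per layer = 5480 / 0.27, so 20296.3 mm.
Beam time per layer = 20296.3 / 2570, so 7.8974 s.
Time per layer = 7.8974 + 12.9, so 20.7974 s.
Build time = 1300 × 20.7974 = 27036.62 s = 7.51 hours.

7.51 hours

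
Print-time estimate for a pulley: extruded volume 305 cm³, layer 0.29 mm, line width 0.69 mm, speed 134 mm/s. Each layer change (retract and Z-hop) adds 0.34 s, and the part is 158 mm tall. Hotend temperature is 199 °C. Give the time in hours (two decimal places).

3.21 hours

Line area = 0.29 × 0.69 = 0.2001 mm².
Total extruded path = 305000/0.2001 = 1524237.9 mm.
Time extruding = 1524237.9 / 134 = 11374.9 s.
Number of layers: 158 / 0.29 → 545 (rounded up).
Layer-change overhead = 545 × 0.34, so 185.3 s.
Total = 11374.9 + 185.3 = 11560.2 s = 3.21 hours.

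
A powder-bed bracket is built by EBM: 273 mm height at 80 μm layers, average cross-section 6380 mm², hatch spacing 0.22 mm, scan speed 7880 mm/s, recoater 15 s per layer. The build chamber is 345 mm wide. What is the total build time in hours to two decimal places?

Layers = ⌈273/0.08⌉ = 3413.
Scan path per layer = 6380 / 0.22 = 29000 mm.
Per-layer scan time = 29000 / 7880, so 3.6802 s.
Time per layer: 3.6802 + 15 → 18.6802 s.
Build time = 3413 × 18.6802 = 63755.5226 s = 17.71 hours.

17.71 hours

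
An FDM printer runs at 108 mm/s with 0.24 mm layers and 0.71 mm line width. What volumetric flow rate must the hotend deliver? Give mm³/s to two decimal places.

Bead cross-section: 0.24 × 0.71 → 0.1704 mm².
Volumetric flow = 108 × 0.1704 = 18.40 mm³/s.

18.40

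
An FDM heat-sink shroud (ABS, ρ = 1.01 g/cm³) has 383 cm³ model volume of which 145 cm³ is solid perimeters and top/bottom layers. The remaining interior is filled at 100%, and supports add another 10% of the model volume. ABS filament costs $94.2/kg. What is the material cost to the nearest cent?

Interior volume: 383 − 145 → 238 cm³.
Deposited infill = 1.00 × 238 = 238 cm³.
Support = 0.10 × 383, so 38.3 cm³.
Total extruded = 145 + 238 + 38.3 = 421.3 cm³.
Mass = 421.3 × 1.01, so 425.513 g.
At $94.2/kg: 425.513/1000 × 94.2 = $40.08.

$40.08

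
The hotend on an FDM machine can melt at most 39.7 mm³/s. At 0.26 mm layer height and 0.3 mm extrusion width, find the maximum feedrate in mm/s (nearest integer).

509 mm/s

Bead cross-section: 0.26 × 0.3 → 0.078 mm².
v_max = Q/A = 39.7/0.078 = 508.97 mm/s → 509 mm/s.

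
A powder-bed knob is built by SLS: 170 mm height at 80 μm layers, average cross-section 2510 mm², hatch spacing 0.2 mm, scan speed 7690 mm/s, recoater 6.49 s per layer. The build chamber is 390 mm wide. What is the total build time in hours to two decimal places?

4.79 hours

Layers = ⌈170/0.08⌉ = 2125.
Scan path per layer: 2510 / 0.2 → 12550 mm.
Scan time per layer = 12550 / 7690 = 1.632 s.
Time per layer = 1.632 + 6.49, so 8.122 s.
Total: 2125 × 8.122 s = 17259.25 s → 4.79 hours.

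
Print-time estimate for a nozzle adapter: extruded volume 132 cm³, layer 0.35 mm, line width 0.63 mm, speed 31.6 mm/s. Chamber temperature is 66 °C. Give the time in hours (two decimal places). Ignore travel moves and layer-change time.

Line area: 0.35 × 0.63 → 0.2205 mm².
Total extruded path = 132000/0.2205 = 598639.5 mm.
Extrusion time: 598639.5 / 31.6 → 18944.3 s.
That's 18944.3 s → 5.26 hours.

5.26 hours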